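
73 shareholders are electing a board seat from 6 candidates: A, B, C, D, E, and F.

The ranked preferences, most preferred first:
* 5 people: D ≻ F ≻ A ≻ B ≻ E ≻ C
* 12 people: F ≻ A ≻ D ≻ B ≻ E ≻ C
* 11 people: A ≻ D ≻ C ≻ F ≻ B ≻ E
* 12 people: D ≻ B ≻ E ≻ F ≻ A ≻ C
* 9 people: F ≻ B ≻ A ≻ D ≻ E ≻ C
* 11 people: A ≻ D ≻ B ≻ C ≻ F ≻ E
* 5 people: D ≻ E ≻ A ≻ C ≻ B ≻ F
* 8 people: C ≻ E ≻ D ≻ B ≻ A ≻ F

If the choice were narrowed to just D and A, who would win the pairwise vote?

D is ranked above A on 30 ballots; A above D on 43.

A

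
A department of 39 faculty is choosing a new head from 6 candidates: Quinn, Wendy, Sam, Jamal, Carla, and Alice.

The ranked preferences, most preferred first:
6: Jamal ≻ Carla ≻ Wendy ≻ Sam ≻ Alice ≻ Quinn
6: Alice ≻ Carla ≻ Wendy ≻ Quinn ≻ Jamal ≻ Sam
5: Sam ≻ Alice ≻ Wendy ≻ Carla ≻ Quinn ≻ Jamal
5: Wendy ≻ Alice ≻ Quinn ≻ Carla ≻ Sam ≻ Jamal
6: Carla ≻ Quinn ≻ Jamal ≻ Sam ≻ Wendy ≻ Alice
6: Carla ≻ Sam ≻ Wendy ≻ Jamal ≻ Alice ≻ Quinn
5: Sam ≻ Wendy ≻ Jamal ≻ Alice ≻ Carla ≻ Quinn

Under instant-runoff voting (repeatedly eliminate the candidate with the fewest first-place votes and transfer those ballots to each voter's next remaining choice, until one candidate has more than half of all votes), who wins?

Alice

Round 1: Quinn 0, Wendy 5, Sam 10, Jamal 6, Carla 12, Alice 6. Quinn eliminated.
Round 2: Wendy 5, Sam 10, Jamal 6, Carla 12, Alice 6. Wendy eliminated.
Round 3: Sam 10, Jamal 6, Carla 12, Alice 11. Jamal eliminated.
Round 4: Sam 10, Carla 18, Alice 11. Sam eliminated.
Round 5: Carla 18, Alice 21. Alice has a majority (≥20).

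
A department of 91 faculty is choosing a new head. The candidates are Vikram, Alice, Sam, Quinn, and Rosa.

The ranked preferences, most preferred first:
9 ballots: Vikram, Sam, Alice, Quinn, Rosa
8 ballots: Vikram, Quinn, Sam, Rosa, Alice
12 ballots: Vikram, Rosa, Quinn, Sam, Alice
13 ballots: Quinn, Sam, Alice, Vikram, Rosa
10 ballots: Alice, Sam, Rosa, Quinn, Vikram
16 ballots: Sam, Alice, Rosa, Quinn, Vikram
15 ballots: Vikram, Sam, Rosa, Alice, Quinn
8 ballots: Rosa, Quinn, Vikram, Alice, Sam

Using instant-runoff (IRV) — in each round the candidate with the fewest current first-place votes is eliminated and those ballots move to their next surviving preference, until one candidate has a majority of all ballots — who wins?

Round 1: Vikram 44, Alice 10, Sam 16, Quinn 13, Rosa 8. Rosa eliminated.
Round 2: Vikram 44, Alice 10, Sam 16, Quinn 21. Alice eliminated.
Round 3: Vikram 44, Sam 26, Quinn 21. Quinn eliminated.
Round 4: Vikram 52, Sam 39. Vikram has a majority (≥46).

Vikram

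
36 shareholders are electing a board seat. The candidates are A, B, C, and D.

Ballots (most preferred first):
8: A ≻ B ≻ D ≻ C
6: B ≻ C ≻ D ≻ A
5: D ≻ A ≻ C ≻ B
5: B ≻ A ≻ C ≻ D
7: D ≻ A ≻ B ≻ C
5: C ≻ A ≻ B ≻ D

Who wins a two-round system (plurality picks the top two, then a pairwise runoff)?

B

Round 1 first-place votes: A 8, B 11, C 5, D 12. D and B advance.
Runoff: D is ranked above B on 12 ballots, B above D on 24.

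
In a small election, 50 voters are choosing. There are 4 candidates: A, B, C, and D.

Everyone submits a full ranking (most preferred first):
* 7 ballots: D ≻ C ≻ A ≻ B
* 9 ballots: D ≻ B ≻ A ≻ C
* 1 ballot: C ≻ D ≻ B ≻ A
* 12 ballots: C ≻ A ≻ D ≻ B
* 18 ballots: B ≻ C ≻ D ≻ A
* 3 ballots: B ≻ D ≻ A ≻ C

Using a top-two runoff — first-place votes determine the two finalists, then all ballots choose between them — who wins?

D

Round 1 first-place votes: A 0, B 21, C 13, D 16. B and D advance.
Runoff: B is ranked above D on 21 ballots, D above B on 29.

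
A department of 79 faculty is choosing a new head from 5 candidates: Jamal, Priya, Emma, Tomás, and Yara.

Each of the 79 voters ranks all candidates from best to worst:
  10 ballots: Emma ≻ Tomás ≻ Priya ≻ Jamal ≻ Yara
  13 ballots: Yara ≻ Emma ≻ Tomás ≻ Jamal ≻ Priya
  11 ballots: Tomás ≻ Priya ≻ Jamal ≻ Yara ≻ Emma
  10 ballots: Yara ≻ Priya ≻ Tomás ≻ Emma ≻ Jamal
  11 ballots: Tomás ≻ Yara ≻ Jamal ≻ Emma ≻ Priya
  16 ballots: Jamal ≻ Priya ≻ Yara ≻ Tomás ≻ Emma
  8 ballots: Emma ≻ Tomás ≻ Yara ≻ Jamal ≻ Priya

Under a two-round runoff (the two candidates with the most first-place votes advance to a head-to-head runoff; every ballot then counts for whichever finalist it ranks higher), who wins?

Tomás

Round 1 first-place votes: Jamal 16, Priya 0, Emma 18, Tomás 22, Yara 23. Yara and Tomás advance.
Runoff: Yara is ranked above Tomás on 39 ballots, Tomás above Yara on 40.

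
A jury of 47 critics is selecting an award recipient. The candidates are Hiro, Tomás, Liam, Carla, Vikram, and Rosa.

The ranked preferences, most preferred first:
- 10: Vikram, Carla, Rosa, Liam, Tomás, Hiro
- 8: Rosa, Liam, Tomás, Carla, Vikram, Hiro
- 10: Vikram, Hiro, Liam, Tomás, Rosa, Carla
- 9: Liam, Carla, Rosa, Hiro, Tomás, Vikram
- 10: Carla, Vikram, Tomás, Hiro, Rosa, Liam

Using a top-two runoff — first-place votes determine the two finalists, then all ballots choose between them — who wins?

Round 1 first-place votes: Hiro 0, Tomás 0, Liam 9, Carla 10, Vikram 20, Rosa 8. Vikram and Carla advance.
Runoff: Vikram is ranked above Carla on 20 ballots, Carla above Vikram on 27.

Carla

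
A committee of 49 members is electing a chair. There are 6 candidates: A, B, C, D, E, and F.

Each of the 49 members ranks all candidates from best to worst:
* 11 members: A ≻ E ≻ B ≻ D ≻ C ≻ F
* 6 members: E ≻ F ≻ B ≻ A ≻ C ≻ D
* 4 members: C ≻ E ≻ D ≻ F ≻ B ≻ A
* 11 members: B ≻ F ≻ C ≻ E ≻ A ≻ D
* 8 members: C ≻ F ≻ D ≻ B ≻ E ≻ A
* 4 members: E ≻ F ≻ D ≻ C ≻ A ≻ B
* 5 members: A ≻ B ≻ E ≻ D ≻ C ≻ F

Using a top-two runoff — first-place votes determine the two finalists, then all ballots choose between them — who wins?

C

Round 1 first-place votes: A 16, B 11, C 12, D 0, E 10, F 0. A and C advance.
Runoff: A is ranked above C on 22 ballots, C above A on 27.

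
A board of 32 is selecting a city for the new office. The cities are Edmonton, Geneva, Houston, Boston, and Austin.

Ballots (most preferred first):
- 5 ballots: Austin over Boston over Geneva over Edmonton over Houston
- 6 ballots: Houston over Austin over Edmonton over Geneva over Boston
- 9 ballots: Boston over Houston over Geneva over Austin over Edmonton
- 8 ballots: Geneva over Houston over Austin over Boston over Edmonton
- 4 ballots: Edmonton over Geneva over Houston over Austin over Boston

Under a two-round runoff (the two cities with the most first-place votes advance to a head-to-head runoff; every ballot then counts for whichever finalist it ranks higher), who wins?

Round 1 first-place votes: Edmonton 4, Geneva 8, Houston 6, Boston 9, Austin 5. Boston and Geneva advance.
Runoff: Boston is ranked above Geneva on 14 ballots, Geneva above Boston on 18.

Geneva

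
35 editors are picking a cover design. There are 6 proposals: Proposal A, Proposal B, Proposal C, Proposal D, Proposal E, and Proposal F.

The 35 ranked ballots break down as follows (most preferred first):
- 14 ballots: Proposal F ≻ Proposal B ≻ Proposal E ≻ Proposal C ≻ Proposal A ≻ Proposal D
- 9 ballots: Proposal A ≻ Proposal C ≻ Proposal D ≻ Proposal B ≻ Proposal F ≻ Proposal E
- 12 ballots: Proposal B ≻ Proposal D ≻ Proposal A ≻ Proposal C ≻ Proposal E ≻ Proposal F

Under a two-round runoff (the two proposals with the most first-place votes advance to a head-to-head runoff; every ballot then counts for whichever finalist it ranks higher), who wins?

Round 1 first-place votes: Proposal A 9, Proposal B 12, Proposal C 0, Proposal D 0, Proposal E 0, Proposal F 14. Proposal F and Proposal B advance.
Runoff: Proposal F is ranked above Proposal B on 14 ballots, Proposal B above Proposal F on 21.

Proposal B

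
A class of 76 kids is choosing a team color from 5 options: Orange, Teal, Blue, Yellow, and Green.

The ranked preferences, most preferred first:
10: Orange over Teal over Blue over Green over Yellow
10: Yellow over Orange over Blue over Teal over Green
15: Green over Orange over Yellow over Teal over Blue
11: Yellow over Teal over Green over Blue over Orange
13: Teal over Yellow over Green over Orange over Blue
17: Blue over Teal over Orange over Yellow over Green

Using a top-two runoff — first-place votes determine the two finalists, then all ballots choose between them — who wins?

Yellow

Round 1 first-place votes: Orange 10, Teal 13, Blue 17, Yellow 21, Green 15. Yellow and Blue advance.
Runoff: Yellow is ranked above Blue on 49 ballots, Blue above Yellow on 27.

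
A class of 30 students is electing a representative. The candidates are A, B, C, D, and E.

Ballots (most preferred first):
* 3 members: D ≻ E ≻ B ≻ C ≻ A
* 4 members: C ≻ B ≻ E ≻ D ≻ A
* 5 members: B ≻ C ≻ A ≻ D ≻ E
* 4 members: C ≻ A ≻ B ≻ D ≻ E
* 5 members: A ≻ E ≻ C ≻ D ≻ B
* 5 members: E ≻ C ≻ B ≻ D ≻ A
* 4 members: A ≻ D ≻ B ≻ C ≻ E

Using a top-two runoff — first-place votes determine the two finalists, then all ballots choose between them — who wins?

C

Round 1 first-place votes: A 9, B 5, C 8, D 3, E 5. A and C advance.
Runoff: A is ranked above C on 9 ballots, C above A on 21.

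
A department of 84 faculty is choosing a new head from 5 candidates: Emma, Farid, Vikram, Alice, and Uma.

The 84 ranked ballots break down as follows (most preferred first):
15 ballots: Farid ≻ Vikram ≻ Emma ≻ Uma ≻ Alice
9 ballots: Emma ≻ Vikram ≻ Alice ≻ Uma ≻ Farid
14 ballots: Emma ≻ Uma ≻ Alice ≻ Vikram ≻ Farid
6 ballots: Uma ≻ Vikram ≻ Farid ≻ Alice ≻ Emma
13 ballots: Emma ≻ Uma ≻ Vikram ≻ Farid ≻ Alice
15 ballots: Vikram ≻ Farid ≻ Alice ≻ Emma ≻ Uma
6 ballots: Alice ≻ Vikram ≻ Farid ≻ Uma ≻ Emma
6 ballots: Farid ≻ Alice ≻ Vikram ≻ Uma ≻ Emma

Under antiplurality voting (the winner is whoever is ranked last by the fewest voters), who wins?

Last-place votes: Emma 18, Farid 23, Vikram 0, Alice 28, Uma 15.

Vikram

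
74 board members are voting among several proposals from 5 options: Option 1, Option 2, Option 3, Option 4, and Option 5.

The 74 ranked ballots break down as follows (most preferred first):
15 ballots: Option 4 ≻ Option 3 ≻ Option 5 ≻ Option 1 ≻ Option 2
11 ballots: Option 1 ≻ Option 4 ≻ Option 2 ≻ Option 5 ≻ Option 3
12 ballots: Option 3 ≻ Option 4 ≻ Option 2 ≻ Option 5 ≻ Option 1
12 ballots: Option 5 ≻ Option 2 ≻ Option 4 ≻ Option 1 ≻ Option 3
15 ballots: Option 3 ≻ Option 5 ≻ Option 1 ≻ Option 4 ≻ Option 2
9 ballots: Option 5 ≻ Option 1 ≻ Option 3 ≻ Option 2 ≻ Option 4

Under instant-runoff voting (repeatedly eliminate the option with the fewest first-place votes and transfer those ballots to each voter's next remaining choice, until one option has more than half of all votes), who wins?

Round 1: Option 1 11, Option 2 0, Option 3 27, Option 4 15, Option 5 21. Option 2 eliminated.
Round 2: Option 1 11, Option 3 27, Option 4 15, Option 5 21. Option 1 eliminated.
Round 3: Option 3 27, Option 4 26, Option 5 21. Option 5 eliminated.
Round 4: Option 3 36, Option 4 38. Option 4 has a majority (≥38).

Option 4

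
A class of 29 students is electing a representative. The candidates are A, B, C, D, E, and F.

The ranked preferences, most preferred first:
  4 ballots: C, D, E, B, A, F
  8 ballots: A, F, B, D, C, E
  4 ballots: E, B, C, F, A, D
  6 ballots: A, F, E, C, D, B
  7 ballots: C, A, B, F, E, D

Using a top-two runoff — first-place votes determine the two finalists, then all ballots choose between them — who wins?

Round 1 first-place votes: A 14, B 0, C 11, D 0, E 4, F 0. A and C advance.
Runoff: A is ranked above C on 14 ballots, C above A on 15.

C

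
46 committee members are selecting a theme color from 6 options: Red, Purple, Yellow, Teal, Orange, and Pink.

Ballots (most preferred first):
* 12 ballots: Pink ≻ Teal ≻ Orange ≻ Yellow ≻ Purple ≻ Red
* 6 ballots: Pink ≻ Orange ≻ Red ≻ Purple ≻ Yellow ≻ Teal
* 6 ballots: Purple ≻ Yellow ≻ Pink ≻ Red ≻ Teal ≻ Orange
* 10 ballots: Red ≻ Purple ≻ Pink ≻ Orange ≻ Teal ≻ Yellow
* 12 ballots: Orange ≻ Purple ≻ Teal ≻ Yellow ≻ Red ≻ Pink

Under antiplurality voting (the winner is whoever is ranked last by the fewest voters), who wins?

Last-place votes: Red 12, Purple 0, Yellow 10, Teal 6, Orange 6, Pink 12.

Purple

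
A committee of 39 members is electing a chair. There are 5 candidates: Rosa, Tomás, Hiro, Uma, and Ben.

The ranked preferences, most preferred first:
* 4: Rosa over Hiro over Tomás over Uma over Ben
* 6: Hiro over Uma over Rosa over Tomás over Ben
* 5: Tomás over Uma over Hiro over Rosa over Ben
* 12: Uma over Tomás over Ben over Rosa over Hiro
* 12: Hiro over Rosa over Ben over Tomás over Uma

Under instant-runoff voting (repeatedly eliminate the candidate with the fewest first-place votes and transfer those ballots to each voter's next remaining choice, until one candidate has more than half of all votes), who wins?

Round 1: Rosa 4, Tomás 5, Hiro 18, Uma 12, Ben 0. Ben eliminated.
Round 2: Rosa 4, Tomás 5, Hiro 18, Uma 12. Rosa eliminated.
Round 3: Tomás 5, Hiro 22, Uma 12. Hiro has a majority (≥20).

Hiro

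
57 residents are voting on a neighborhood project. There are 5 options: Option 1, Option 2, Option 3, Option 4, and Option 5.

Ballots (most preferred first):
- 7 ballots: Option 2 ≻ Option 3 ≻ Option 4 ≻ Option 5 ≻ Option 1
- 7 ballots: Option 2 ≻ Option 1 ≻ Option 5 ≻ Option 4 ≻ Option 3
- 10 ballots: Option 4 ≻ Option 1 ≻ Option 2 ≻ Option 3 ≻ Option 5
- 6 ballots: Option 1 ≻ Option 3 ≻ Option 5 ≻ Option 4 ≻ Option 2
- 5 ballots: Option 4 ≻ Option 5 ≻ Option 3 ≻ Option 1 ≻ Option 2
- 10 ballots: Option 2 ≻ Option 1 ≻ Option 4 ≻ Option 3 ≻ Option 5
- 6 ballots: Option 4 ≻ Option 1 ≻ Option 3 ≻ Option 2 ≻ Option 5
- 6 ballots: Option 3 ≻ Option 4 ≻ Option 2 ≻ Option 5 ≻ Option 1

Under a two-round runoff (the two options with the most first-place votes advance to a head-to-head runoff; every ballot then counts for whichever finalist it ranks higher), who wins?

Round 1 first-place votes: Option 1 6, Option 2 24, Option 3 6, Option 4 21, Option 5 0. Option 2 and Option 4 advance.
Runoff: Option 2 is ranked above Option 4 on 24 ballots, Option 4 above Option 2 on 33.

Option 4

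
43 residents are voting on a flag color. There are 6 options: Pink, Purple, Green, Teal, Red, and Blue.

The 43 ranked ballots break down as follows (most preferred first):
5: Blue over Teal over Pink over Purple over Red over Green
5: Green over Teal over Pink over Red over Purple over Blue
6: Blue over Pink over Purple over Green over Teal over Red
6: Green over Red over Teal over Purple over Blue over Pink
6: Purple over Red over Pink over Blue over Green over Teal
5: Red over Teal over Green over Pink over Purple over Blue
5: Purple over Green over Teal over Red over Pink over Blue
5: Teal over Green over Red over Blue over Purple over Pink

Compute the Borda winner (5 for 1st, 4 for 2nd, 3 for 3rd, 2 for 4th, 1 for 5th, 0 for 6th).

Green

Pink: 5×3 + 5×3 + 6×4 + 6×0 + 6×3 + 5×2 + 5×1 + 5×0 = 87
Purple: 5×2 + 5×1 + 6×3 + 6×2 + 6×5 + 5×1 + 5×5 + 5×1 = 110
Green: 5×0 + 5×5 + 6×2 + 6×5 + 6×1 + 5×3 + 5×4 + 5×4 = 128
Teal: 5×4 + 5×4 + 6×1 + 6×3 + 6×0 + 5×4 + 5×3 + 5×5 = 124
Red: 5×1 + 5×2 + 6×0 + 6×4 + 6×4 + 5×5 + 5×2 + 5×3 = 113
Blue: 5×5 + 5×0 + 6×5 + 6×1 + 6×2 + 5×0 + 5×0 + 5×2 = 83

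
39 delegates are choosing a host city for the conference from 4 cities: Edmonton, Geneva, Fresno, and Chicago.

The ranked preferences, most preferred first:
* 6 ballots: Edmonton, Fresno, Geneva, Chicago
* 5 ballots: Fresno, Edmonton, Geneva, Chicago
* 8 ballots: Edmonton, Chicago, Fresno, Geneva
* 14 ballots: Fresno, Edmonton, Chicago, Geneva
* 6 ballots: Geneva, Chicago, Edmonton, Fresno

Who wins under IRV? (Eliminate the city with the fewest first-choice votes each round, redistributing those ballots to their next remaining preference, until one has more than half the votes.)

Round 1: Edmonton 14, Geneva 6, Fresno 19, Chicago 0. Chicago eliminated.
Round 2: Edmonton 14, Geneva 6, Fresno 19. Geneva eliminated.
Round 3: Edmonton 20, Fresno 19. Edmonton has a majority (≥20).

Edmonton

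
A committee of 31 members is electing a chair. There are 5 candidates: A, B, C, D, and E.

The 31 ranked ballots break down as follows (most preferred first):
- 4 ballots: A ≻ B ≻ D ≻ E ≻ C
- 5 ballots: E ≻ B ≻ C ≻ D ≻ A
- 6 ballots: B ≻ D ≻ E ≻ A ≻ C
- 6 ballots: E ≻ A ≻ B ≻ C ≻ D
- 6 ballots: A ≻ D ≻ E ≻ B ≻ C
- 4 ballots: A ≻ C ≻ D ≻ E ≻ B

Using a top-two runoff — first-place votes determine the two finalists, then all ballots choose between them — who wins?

Round 1 first-place votes: A 14, B 6, C 0, D 0, E 11. A and E advance.
Runoff: A is ranked above E on 14 ballots, E above A on 17.

E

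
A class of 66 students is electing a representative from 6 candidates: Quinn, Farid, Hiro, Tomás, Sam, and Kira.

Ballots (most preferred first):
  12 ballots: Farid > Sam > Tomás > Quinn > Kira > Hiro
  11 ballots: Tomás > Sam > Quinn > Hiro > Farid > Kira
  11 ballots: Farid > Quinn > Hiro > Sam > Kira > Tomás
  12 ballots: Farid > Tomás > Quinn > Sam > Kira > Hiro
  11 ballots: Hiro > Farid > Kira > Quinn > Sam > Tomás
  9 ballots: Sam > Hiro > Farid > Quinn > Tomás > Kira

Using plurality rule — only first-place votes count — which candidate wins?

Farid

First-place votes: Quinn 0, Farid 35, Hiro 11, Tomás 11, Sam 9, Kira 0.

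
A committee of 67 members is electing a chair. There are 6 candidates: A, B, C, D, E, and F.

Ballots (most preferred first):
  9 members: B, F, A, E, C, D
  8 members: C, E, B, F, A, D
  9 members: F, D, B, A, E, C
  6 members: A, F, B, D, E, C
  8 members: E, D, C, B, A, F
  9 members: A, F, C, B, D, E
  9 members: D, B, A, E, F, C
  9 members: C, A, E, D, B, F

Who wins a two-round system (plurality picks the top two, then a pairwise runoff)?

Round 1 first-place votes: A 15, B 9, C 17, D 9, E 8, F 9. C and A advance.
Runoff: C is ranked above A on 25 ballots, A above C on 42.

A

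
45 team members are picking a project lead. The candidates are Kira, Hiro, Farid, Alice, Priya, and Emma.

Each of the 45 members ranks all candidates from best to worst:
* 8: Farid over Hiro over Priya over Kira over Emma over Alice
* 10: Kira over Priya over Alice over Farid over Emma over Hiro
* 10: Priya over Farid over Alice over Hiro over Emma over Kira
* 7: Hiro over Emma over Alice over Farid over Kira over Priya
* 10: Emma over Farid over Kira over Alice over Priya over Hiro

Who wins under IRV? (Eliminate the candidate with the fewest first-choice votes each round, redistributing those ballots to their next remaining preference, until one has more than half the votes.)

Round 1: Kira 10, Hiro 7, Farid 8, Alice 0, Priya 10, Emma 10. Alice eliminated.
Round 2: Kira 10, Hiro 7, Farid 8, Priya 10, Emma 10. Hiro eliminated.
Round 3: Kira 10, Farid 8, Priya 10, Emma 17. Farid eliminated.
Round 4: Kira 10, Priya 18, Emma 17. Kira eliminated.
Round 5: Priya 28, Emma 17. Priya has a majority (≥23).

Priya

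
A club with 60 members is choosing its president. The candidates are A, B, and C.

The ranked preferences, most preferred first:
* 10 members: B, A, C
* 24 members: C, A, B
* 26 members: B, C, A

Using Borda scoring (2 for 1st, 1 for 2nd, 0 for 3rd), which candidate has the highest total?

A: 10×1 + 24×1 + 26×0 = 34
B: 10×2 + 24×0 + 26×2 = 72
C: 10×0 + 24×2 + 26×1 = 74

C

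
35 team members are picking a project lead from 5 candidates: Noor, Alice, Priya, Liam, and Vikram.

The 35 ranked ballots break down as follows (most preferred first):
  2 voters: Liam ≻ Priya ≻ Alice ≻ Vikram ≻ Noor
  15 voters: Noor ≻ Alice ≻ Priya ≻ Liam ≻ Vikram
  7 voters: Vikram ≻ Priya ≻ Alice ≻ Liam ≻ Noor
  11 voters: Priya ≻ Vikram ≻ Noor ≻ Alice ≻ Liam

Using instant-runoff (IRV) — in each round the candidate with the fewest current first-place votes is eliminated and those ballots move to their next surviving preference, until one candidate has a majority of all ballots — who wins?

Round 1: Noor 15, Alice 0, Priya 11, Liam 2, Vikram 7. Alice eliminated.
Round 2: Noor 15, Priya 11, Liam 2, Vikram 7. Liam eliminated.
Round 3: Noor 15, Priya 13, Vikram 7. Vikram eliminated.
Round 4: Noor 15, Priya 20. Priya has a majority (≥18).

Priya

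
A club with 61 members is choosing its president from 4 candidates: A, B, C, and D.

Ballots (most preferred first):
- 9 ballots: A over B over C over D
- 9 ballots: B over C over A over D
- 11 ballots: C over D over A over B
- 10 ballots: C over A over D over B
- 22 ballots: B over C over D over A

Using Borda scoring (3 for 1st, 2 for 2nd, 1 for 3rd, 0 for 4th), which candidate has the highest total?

A: 9×3 + 9×1 + 11×1 + 10×2 + 22×0 = 67
B: 9×2 + 9×3 + 11×0 + 10×0 + 22×3 = 111
C: 9×1 + 9×2 + 11×3 + 10×3 + 22×2 = 134
D: 9×0 + 9×0 + 11×2 + 10×1 + 22×1 = 54

C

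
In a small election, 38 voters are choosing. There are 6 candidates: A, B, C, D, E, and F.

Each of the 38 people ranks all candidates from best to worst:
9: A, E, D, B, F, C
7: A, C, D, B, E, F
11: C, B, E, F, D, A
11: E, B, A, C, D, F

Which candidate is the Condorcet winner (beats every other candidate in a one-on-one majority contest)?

E

E vs A: 22–16
E vs B: 20–18
E vs C: 20–18
E vs D: 31–7
E vs F: 38–0
E beats every other candidate.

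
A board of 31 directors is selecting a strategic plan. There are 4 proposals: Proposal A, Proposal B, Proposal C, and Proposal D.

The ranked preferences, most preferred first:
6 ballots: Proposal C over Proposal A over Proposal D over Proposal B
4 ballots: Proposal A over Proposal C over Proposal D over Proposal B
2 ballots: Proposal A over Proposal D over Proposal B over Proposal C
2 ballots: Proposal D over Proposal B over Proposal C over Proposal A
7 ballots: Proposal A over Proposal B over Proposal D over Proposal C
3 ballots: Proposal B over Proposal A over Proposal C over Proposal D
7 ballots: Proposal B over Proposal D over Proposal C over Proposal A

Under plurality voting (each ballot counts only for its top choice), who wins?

First-place votes: Proposal A 13, Proposal B 10, Proposal C 6, Proposal D 2.

Proposal A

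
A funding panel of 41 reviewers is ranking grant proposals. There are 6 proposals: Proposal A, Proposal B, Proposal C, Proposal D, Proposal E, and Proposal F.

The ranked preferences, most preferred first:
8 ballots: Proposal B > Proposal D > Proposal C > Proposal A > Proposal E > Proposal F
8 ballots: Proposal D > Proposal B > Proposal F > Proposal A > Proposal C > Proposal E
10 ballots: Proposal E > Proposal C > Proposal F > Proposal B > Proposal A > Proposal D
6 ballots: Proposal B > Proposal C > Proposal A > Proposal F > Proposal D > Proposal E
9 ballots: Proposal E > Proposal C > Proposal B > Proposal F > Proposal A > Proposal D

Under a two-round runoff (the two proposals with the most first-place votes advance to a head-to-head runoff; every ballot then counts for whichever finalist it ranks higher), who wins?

Round 1 first-place votes: Proposal A 0, Proposal B 14, Proposal C 0, Proposal D 8, Proposal E 19, Proposal F 0. Proposal E and Proposal B advance.
Runoff: Proposal E is ranked above Proposal B on 19 ballots, Proposal B above Proposal E on 22.

Proposal B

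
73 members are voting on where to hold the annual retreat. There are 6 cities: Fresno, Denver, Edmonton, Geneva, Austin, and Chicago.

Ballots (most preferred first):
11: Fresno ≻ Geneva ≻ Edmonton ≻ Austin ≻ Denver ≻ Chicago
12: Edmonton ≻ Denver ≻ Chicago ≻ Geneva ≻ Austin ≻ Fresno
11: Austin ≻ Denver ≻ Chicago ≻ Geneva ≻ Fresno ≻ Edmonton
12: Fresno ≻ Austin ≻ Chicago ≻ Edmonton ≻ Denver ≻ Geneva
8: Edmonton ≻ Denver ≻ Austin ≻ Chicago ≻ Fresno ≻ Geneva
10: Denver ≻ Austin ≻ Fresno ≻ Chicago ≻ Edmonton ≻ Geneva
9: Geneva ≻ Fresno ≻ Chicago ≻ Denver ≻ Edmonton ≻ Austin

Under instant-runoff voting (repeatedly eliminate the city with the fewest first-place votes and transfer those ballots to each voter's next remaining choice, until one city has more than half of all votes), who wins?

Austin

Round 1: Fresno 23, Denver 10, Edmonton 20, Geneva 9, Austin 11, Chicago 0. Chicago eliminated.
Round 2: Fresno 23, Denver 10, Edmonton 20, Geneva 9, Austin 11. Geneva eliminated.
Round 3: Fresno 32, Denver 10, Edmonton 20, Austin 11. Denver eliminated.
Round 4: Fresno 32, Edmonton 20, Austin 21. Edmonton eliminated.
Round 5: Fresno 32, Austin 41. Austin has a majority (≥37).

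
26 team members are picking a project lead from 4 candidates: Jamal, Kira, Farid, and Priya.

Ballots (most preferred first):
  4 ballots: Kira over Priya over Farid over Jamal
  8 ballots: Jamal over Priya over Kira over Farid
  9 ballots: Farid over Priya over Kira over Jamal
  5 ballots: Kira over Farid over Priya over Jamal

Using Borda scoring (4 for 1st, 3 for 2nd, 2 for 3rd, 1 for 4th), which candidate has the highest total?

Priya

Jamal: 4×1 + 8×4 + 9×1 + 5×1 = 50
Kira: 4×4 + 8×2 + 9×2 + 5×4 = 70
Farid: 4×2 + 8×1 + 9×4 + 5×3 = 67
Priya: 4×3 + 8×3 + 9×3 + 5×2 = 73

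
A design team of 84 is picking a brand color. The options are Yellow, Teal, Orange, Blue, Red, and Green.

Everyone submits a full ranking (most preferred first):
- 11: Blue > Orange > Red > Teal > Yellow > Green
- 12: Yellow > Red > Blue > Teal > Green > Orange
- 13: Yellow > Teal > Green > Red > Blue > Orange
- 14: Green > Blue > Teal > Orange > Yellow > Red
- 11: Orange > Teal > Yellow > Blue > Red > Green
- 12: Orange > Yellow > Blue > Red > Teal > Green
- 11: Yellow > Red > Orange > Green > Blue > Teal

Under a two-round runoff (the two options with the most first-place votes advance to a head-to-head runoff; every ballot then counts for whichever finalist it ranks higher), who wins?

Round 1 first-place votes: Yellow 36, Teal 0, Orange 23, Blue 11, Red 0, Green 14. Yellow and Orange advance.
Runoff: Yellow is ranked above Orange on 36 ballots, Orange above Yellow on 48.

Orange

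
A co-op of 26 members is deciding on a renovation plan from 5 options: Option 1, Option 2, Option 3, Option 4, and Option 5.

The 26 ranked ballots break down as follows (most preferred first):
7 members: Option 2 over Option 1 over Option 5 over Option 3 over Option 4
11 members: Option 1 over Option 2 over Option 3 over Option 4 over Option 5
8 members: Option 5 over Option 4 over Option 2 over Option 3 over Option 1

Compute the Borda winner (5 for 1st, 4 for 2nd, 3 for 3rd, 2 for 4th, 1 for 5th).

Option 2

Option 1: 7×4 + 11×5 + 8×1 = 91
Option 2: 7×5 + 11×4 + 8×3 = 103
Option 3: 7×2 + 11×3 + 8×2 = 63
Option 4: 7×1 + 11×2 + 8×4 = 61
Option 5: 7×3 + 11×1 + 8×5 = 72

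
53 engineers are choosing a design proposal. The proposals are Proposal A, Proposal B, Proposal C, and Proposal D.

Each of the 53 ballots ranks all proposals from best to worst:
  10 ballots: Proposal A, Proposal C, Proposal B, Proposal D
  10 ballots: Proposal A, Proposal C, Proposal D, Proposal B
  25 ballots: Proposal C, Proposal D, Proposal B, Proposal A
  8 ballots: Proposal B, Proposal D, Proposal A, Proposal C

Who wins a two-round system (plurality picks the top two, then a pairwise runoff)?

Proposal A

Round 1 first-place votes: Proposal A 20, Proposal B 8, Proposal C 25, Proposal D 0. Proposal C and Proposal A advance.
Runoff: Proposal C is ranked above Proposal A on 25 ballots, Proposal A above Proposal C on 28.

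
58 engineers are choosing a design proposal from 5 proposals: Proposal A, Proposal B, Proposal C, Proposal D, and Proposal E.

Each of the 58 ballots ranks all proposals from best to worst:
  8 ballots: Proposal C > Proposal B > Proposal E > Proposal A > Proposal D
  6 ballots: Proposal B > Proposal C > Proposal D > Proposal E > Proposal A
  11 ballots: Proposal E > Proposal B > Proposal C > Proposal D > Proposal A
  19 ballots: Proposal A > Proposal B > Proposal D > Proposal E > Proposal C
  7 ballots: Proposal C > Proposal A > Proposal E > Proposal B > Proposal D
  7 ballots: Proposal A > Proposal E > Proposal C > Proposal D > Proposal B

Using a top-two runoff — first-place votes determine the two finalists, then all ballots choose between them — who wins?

Round 1 first-place votes: Proposal A 26, Proposal B 6, Proposal C 15, Proposal D 0, Proposal E 11. Proposal A and Proposal C advance.
Runoff: Proposal A is ranked above Proposal C on 26 ballots, Proposal C above Proposal A on 32.

Proposal C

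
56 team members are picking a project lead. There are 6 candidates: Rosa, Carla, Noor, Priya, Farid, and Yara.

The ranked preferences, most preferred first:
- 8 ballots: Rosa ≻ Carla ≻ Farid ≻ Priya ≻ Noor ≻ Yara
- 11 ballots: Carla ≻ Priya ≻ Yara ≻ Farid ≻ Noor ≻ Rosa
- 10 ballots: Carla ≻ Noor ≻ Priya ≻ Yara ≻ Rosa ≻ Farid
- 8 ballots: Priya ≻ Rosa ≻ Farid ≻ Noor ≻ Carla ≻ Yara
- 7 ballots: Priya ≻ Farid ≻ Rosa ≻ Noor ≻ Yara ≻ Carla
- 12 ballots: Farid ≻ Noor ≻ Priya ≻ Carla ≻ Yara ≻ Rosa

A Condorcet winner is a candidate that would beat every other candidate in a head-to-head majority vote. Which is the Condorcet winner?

Carla

Carla vs Rosa: 33–23
Carla vs Noor: 29–27
Carla vs Priya: 29–27
Carla vs Farid: 29–27
Carla vs Yara: 49–7
Carla beats every other candidate.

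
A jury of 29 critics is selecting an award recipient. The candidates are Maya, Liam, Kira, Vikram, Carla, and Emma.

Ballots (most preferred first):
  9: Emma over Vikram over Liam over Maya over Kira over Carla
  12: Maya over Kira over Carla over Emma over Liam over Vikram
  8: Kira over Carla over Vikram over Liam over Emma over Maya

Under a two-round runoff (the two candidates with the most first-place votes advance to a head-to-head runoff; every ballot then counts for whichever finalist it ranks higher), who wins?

Emma

Round 1 first-place votes: Maya 12, Liam 0, Kira 8, Vikram 0, Carla 0, Emma 9. Maya and Emma advance.
Runoff: Maya is ranked above Emma on 12 ballots, Emma above Maya on 17.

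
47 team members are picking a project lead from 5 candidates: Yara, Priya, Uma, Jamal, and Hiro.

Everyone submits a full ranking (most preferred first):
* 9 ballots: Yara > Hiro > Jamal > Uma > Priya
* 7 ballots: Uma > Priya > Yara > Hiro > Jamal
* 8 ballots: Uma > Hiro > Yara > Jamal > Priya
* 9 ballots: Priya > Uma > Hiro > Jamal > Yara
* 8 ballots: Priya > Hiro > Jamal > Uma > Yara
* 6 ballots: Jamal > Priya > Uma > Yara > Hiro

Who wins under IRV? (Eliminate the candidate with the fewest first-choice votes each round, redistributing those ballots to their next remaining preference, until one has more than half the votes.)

Uma

Round 1: Yara 9, Priya 17, Uma 15, Jamal 6, Hiro 0. Hiro eliminated.
Round 2: Yara 9, Priya 17, Uma 15, Jamal 6. Jamal eliminated.
Round 3: Yara 9, Priya 23, Uma 15. Yara eliminated.
Round 4: Priya 23, Uma 24. Uma has a majority (≥24).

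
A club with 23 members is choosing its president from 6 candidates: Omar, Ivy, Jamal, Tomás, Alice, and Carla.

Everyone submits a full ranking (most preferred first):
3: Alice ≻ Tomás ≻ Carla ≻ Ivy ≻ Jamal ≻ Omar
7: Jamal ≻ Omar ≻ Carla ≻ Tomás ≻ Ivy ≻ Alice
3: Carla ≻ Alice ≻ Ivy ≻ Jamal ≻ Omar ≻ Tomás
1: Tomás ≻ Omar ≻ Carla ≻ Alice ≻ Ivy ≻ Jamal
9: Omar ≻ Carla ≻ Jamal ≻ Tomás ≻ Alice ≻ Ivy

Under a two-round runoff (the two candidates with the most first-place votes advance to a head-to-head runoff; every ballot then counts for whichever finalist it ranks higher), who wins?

Jamal

Round 1 first-place votes: Omar 9, Ivy 0, Jamal 7, Tomás 1, Alice 3, Carla 3. Omar and Jamal advance.
Runoff: Omar is ranked above Jamal on 10 ballots, Jamal above Omar on 13.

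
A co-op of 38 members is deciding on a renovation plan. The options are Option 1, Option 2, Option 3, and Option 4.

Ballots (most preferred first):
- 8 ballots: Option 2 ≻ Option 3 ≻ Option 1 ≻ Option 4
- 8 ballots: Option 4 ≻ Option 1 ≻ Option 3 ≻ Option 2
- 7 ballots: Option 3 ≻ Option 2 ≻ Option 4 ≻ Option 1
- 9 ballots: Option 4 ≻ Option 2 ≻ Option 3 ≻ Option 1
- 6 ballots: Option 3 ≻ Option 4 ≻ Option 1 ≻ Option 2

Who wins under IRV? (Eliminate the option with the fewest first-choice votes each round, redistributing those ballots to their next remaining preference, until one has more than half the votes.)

Option 3

Round 1: Option 1 0, Option 2 8, Option 3 13, Option 4 17. Option 1 eliminated.
Round 2: Option 2 8, Option 3 13, Option 4 17. Option 2 eliminated.
Round 3: Option 3 21, Option 4 17. Option 3 has a majority (≥20).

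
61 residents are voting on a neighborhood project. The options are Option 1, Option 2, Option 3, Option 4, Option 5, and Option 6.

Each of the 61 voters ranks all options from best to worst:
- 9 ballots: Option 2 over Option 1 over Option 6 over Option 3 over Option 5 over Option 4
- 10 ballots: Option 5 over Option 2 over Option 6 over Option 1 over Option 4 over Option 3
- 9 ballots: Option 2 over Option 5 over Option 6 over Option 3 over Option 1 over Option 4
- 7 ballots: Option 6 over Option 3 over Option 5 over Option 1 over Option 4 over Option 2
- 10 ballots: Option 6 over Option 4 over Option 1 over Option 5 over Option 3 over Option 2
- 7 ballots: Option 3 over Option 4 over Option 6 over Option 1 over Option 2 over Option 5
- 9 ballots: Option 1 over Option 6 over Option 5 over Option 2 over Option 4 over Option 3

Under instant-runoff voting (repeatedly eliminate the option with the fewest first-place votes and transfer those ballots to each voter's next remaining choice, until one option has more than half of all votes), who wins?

Option 6

Round 1: Option 1 9, Option 2 18, Option 3 7, Option 4 0, Option 5 10, Option 6 17. Option 4 eliminated.
Round 2: Option 1 9, Option 2 18, Option 3 7, Option 5 10, Option 6 17. Option 3 eliminated.
Round 3: Option 1 9, Option 2 18, Option 5 10, Option 6 24. Option 1 eliminated.
Round 4: Option 2 18, Option 5 10, Option 6 33. Option 6 has a majority (≥31).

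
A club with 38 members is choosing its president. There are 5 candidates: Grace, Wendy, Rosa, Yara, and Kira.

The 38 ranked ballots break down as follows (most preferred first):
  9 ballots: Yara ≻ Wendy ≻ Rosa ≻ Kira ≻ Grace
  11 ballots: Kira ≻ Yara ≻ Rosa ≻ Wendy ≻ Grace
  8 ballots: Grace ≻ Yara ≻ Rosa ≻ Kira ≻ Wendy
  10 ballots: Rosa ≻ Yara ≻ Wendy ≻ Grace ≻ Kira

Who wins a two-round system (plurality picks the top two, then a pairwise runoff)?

Round 1 first-place votes: Grace 8, Wendy 0, Rosa 10, Yara 9, Kira 11. Kira and Rosa advance.
Runoff: Kira is ranked above Rosa on 11 ballots, Rosa above Kira on 27.

Rosa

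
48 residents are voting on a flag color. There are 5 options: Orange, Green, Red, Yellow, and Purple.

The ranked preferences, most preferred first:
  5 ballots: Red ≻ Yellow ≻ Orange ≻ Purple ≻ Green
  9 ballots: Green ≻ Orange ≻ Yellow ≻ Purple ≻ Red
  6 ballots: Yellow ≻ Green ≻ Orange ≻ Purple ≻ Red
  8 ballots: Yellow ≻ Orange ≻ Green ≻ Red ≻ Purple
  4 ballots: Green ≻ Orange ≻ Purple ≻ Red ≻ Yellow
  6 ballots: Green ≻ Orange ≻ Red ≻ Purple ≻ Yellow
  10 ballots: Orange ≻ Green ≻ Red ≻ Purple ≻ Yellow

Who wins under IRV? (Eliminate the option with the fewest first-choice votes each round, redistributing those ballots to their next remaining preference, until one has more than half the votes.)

Green

Round 1: Orange 10, Green 19, Red 5, Yellow 14, Purple 0. Purple eliminated.
Round 2: Orange 10, Green 19, Red 5, Yellow 14. Red eliminated.
Round 3: Orange 10, Green 19, Yellow 19. Orange eliminated.
Round 4: Green 29, Yellow 19. Green has a majority (≥25).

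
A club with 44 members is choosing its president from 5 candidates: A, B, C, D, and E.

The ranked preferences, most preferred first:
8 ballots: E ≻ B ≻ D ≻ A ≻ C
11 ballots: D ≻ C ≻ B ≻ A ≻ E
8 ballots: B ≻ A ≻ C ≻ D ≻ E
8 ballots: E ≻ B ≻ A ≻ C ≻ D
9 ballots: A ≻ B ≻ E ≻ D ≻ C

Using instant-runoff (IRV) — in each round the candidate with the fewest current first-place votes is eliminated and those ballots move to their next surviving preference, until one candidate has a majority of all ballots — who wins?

Round 1: A 9, B 8, C 0, D 11, E 16. C eliminated.
Round 2: A 9, B 8, D 11, E 16. B eliminated.
Round 3: A 17, D 11, E 16. D eliminated.
Round 4: A 28, E 16. A has a majority (≥23).

A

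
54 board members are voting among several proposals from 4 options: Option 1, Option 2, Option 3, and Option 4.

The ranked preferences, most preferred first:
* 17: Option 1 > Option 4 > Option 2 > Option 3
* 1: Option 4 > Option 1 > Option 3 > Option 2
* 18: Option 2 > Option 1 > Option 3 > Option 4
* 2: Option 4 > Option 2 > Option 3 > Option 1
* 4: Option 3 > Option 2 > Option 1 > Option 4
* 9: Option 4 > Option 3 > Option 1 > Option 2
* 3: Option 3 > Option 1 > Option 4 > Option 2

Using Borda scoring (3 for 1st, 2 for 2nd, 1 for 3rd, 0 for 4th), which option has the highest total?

Option 1

Option 1: 17×3 + 1×2 + 18×2 + 2×0 + 4×1 + 9×1 + 3×2 = 108
Option 2: 17×1 + 1×0 + 18×3 + 2×2 + 4×2 + 9×0 + 3×0 = 83
Option 3: 17×0 + 1×1 + 18×1 + 2×1 + 4×3 + 9×2 + 3×3 = 60
Option 4: 17×2 + 1×3 + 18×0 + 2×3 + 4×0 + 9×3 + 3×1 = 73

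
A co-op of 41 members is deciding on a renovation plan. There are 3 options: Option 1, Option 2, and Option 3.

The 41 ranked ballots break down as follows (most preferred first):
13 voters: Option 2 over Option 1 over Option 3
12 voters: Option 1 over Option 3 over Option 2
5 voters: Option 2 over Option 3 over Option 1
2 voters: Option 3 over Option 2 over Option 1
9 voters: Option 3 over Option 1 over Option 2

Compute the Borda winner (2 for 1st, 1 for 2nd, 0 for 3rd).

Option 1

Option 1: 13×1 + 12×2 + 5×0 + 2×0 + 9×1 = 46
Option 2: 13×2 + 12×0 + 5×2 + 2×1 + 9×0 = 38
Option 3: 13×0 + 12×1 + 5×1 + 2×2 + 9×2 = 39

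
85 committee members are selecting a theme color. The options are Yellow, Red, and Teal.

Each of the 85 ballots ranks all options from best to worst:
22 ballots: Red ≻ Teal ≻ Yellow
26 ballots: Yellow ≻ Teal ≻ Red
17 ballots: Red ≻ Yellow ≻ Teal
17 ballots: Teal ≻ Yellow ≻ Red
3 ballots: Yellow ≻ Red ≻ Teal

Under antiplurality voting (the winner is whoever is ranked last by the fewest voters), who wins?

Last-place votes: Yellow 22, Red 43, Teal 20.

Teal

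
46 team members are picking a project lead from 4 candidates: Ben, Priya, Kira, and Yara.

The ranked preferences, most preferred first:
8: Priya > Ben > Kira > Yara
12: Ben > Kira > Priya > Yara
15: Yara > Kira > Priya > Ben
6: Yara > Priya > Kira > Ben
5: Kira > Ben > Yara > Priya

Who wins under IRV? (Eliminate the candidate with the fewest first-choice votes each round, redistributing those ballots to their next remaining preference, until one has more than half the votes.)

Round 1: Ben 12, Priya 8, Kira 5, Yara 21. Kira eliminated.
Round 2: Ben 17, Priya 8, Yara 21. Priya eliminated.
Round 3: Ben 25, Yara 21. Ben has a majority (≥24).

Ben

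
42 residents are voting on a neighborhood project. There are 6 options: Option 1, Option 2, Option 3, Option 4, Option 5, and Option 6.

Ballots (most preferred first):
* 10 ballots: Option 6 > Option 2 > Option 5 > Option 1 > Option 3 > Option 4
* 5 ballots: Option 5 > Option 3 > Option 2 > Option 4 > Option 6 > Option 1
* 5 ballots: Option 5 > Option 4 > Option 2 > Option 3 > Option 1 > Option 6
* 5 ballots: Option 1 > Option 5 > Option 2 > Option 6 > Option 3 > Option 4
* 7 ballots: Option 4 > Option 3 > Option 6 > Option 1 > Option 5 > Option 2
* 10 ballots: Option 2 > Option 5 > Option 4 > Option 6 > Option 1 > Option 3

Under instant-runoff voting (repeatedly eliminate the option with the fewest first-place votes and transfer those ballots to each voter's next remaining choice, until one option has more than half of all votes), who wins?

Option 5

Round 1: Option 1 5, Option 2 10, Option 3 0, Option 4 7, Option 5 10, Option 6 10. Option 3 eliminated.
Round 2: Option 1 5, Option 2 10, Option 4 7, Option 5 10, Option 6 10. Option 1 eliminated.
Round 3: Option 2 10, Option 4 7, Option 5 15, Option 6 10. Option 4 eliminated.
Round 4: Option 2 10, Option 5 15, Option 6 17. Option 2 eliminated.
Round 5: Option 5 25, Option 6 17. Option 5 has a majority (≥22).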